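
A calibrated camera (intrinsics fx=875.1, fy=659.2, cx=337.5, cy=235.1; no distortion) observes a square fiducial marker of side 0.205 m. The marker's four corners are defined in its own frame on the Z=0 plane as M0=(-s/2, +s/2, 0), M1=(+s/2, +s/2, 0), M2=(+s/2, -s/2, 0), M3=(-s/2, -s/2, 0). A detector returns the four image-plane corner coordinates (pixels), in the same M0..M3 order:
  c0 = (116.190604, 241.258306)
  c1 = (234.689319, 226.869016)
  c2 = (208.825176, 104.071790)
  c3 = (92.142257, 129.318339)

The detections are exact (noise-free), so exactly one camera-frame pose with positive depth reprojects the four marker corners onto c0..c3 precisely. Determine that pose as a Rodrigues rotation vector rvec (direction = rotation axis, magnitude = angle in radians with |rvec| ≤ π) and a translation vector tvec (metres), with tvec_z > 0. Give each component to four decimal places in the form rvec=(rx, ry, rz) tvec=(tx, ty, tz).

Intrinsics K: fx=875.1, fy=659.2, cx=337.5, cy=235.1
Marker side s = 0.205 m; corners in marker frame (Z=0):
  M0 = (-0.1025, +0.1025, 0)
  M1 = (+0.1025, +0.1025, 0)
  M2 = (+0.1025, -0.1025, 0)
  M3 = (-0.1025, -0.1025, 0)
Detected image corners:
  c0 = (116.190604, 241.258306) px
  c1 = (234.689319, 226.869016) px
  c2 = (208.825176, 104.071790) px
  c3 = (92.142257, 129.318339) px
Planar DLT: solve 8×8 A·h = b for H (H[2,2]=1):
  H  [+500.62970 +124.75060 +160.28771]
  H  [-175.17420 +574.77518 +175.95301]
  H  [-0.44791 +0.01974 +1.00000]
B = K⁻¹H; ‖b₁‖=0.875576, ‖b₂‖=0.875576; λ = 2/(‖b₁‖+‖b₂‖) = 1.142105, sign → tz>0 ⇒ λ=+1.142105
r₁ = λ·B[:,0] = (+0.85067,-0.12105,-0.51157); r₂ = λ·B[:,1] = (+0.15412,+0.98779,+0.02254)
r₃ = r₁×r₂ = (+0.50259,-0.09802,+0.85895); SVD([r₁ r₂ r₃]) → R = UVᵀ:
  R  [+0.85067 +0.15412 +0.50259]
  R  [-0.12105 +0.98779 -0.09802]
  R  [-0.51157 +0.02254 +0.85895]
t = (-0.23128, -0.10248, +1.14210) m
tr R = 2.697418; θ = arccos((tr R − 1)/2) = 0.557257 rad = 31.928°
axis k = ((R−Rᵀ)₃₂, (R−Rᵀ)₁₃, (R−Rᵀ)₂₁) / (2 sinθ) = (+0.113978, +0.958815, -0.260157)
rvec = θ·k = (+0.063515, +0.534307, -0.144975)

rvec=(0.0635, 0.5343, -0.1450) tvec=(-0.2313, -0.1025, 1.1421)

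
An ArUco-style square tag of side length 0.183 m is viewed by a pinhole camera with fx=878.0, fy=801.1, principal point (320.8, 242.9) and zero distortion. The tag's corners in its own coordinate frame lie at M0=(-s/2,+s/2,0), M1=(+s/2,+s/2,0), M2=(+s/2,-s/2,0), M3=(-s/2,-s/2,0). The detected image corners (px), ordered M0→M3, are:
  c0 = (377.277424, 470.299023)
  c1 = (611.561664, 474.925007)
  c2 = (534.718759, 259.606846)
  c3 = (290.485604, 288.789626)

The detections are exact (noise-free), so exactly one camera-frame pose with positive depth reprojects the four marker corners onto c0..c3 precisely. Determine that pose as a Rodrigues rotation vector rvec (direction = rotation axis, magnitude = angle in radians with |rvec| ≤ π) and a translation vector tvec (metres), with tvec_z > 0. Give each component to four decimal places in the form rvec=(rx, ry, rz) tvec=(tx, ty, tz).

Intrinsics K: fx=878.0, fy=801.1, cx=320.8, cy=242.9
Marker side s = 0.183 m; corners in marker frame (Z=0):
  M0 = (-0.0915, +0.0915, 0)
  M1 = (+0.0915, +0.0915, 0)
  M2 = (+0.0915, -0.0915, 0)
  M3 = (-0.0915, -0.0915, 0)
Detected image corners:
  c0 = (377.277424, 470.299023) px
  c1 = (611.561664, 474.925007) px
  c2 = (534.718759, 259.606846) px
  c3 = (290.485604, 288.789626) px
Planar DLT: solve 8×8 A·h = b for H (H[2,2]=1):
  H  [+898.81746 +691.64588 +445.68073]
  H  [-397.91753 +1276.15795 +378.75991]
  H  [-0.89806 +0.53433 +1.00000]
B = K⁻¹H; ‖b₁‖=1.638393, ‖b₂‖=1.638393; λ = 2/(‖b₁‖+‖b₂‖) = 0.610354, sign → tz>0 ⇒ λ=+0.610354
r₁ = λ·B[:,0] = (+0.82510,-0.13697,-0.54813); r₂ = λ·B[:,1] = (+0.36165,+0.87341,+0.32613)
r₃ = r₁×r₂ = (+0.43408,-0.46732,+0.77019); SVD([r₁ r₂ r₃]) → R = UVᵀ:
  R  [+0.82510 +0.36165 +0.43408]
  R  [-0.13697 +0.87341 -0.46732]
  R  [-0.54813 +0.32613 +0.77019]
t = (+0.08681, +0.10351, +0.61035) m
tr R = 2.468703; θ = arccos((tr R − 1)/2) = 0.746086 rad = 42.748°
axis k = ((R−Rᵀ)₃₂, (R−Rᵀ)₁₃, (R−Rᵀ)₂₁) / (2 sinθ) = (+0.584475, +0.723520, -0.367298)
rvec = θ·k = (+0.436068, +0.539808, -0.274036)

rvec=(0.4361, 0.5398, -0.2740) tvec=(0.0868, 0.1035, 0.6104)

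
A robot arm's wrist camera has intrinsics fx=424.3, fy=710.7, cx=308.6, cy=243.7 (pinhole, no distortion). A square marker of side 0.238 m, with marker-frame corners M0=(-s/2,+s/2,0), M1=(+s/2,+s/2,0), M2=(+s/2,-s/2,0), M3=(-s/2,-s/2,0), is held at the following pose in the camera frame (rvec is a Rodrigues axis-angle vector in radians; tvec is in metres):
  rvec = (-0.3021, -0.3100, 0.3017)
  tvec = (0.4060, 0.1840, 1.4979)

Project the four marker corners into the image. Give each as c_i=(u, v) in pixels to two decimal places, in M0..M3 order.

Intrinsics K: fx=424.3, fy=710.7, cx=308.6, cy=243.7
Marker side s = 0.238 m; corners in marker frame (Z=0):
  M0 = (-0.1190, +0.1190, 0)
  M1 = (+0.1190, +0.1190, 0)
  M2 = (+0.1190, -0.1190, 0)
  M3 = (-0.1190, -0.1190, 0)
rvec = (-0.3021, -0.3100, 0.3017), |rvec| = θ = 0.52762 rad = 30.231°
Rodrigues: sinθ=0.50348, 1−cosθ=0.13599; R = I + sinθ·[k]× + (1−cosθ)·[k]×²:
    [+0.90859 -0.24215 -0.34034]
    [+0.33364 +0.91095 +0.24259]
    [+0.25129 -0.33397 +0.90847]
t = (0.4060, 0.1840, 1.4979) m
M0: Pc = R·M0+t = (+0.26906, +0.25270, +1.42825); u = 424.3·(+0.26906)/1.42825 + 308.6 = 388.5320, v = 710.7·(+0.25270)/1.42825 + 243.7 = 369.4434
M1: Pc = R·M1+t = (+0.48531, +0.33211, +1.48806); u = 424.3·(+0.48531)/1.48806 + 308.6 = 446.9784, v = 710.7·(+0.33211)/1.48806 + 243.7 = 402.3146
M2: Pc = R·M2+t = (+0.54294, +0.11530, +1.56755); u = 424.3·(+0.54294)/1.56755 + 308.6 = 455.5612, v = 710.7·(+0.11530)/1.56755 + 243.7 = 295.9754
M3: Pc = R·M3+t = (+0.32669, +0.03589, +1.50774); u = 424.3·(+0.32669)/1.50774 + 308.6 = 400.5364, v = 710.7·(+0.03589)/1.50774 + 243.7 = 260.6189

c0=(388.53, 369.44) c1=(446.98, 402.31) c2=(455.56, 295.98) c3=(400.54, 260.62)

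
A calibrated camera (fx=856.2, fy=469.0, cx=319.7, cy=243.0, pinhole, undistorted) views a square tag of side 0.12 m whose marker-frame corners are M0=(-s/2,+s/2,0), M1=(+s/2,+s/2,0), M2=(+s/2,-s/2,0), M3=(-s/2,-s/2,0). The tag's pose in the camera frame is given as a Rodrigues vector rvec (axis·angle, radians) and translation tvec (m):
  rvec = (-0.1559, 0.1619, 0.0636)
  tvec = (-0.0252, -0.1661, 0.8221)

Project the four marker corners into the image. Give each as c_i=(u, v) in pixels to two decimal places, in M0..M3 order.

c0=(227.29, 180.33) c1=(351.00, 182.32) c2=(359.77, 116.07) c3=(238.50, 115.69)

Intrinsics K: fx=856.2, fy=469.0, cx=319.7, cy=243.0
Marker side s = 0.12 m; corners in marker frame (Z=0):
  M0 = (-0.0600, +0.0600, 0)
  M1 = (+0.0600, +0.0600, 0)
  M2 = (+0.0600, -0.0600, 0)
  M3 = (-0.0600, -0.0600, 0)
rvec = (-0.1559, 0.1619, 0.0636), |rvec| = θ = 0.23358 rad = 13.383°
Rodrigues: sinθ=0.23147, 1−cosθ=0.02716; R = I + sinθ·[k]× + (1−cosθ)·[k]×²:
    [+0.98494 -0.07559 +0.15550]
    [+0.05046 +0.98589 +0.15961]
    [-0.16537 -0.14936 +0.97486]
t = (-0.0252, -0.1661, 0.8221) m
M0: Pc = R·M0+t = (-0.08883, -0.10997, +0.82306); u = 856.2·(-0.08883)/0.82306 + 319.7 = 227.2917, v = 469.0·(-0.10997)/0.82306 + 243.0 = 180.3340
M1: Pc = R·M1+t = (+0.02936, -0.10392, +0.80322); u = 856.2·(+0.02936)/0.80322 + 319.7 = 350.9981, v = 469.0·(-0.10392)/0.80322 + 243.0 = 182.3214
M2: Pc = R·M2+t = (+0.03843, -0.22223, +0.82114); u = 856.2·(+0.03843)/0.82114 + 319.7 = 359.7725, v = 469.0·(-0.22223)/0.82114 + 243.0 = 116.0741
M3: Pc = R·M3+t = (-0.07976, -0.22828, +0.84098); u = 856.2·(-0.07976)/0.84098 + 319.7 = 238.4956, v = 469.0·(-0.22828)/0.84098 + 243.0 = 115.6922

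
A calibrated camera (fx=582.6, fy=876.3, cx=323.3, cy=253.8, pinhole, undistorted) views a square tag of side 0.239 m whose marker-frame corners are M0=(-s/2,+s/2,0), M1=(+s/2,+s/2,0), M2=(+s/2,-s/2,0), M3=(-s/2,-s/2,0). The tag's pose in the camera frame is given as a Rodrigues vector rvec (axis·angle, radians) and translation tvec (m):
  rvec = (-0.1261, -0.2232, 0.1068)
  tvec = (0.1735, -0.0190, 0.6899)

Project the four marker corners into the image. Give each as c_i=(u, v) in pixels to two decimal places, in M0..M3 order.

Intrinsics K: fx=582.6, fy=876.3, cx=323.3, cy=253.8
Marker side s = 0.239 m; corners in marker frame (Z=0):
  M0 = (-0.1195, +0.1195, 0)
  M1 = (+0.1195, +0.1195, 0)
  M2 = (+0.1195, -0.1195, 0)
  M3 = (-0.1195, -0.1195, 0)
rvec = (-0.1261, -0.2232, 0.1068), |rvec| = θ = 0.27772 rad = 15.912°
Rodrigues: sinθ=0.27416, 1−cosθ=0.03832; R = I + sinθ·[k]× + (1−cosθ)·[k]×²:
    [+0.96958 -0.09145 -0.22703]
    [+0.11941 +0.98643 +0.11264]
    [+0.21365 -0.13633 +0.96735]
t = (0.1735, -0.0190, 0.6899) m
M0: Pc = R·M0+t = (+0.04671, +0.08461, +0.64808); u = 582.6·(+0.04671)/0.64808 + 323.3 = 365.2875, v = 876.3·(+0.08461)/0.64808 + 253.8 = 368.2040
M1: Pc = R·M1+t = (+0.27844, +0.11315, +0.69914); u = 582.6·(+0.27844)/0.69914 + 323.3 = 555.3242, v = 876.3·(+0.11315)/0.69914 + 253.8 = 395.6205
M2: Pc = R·M2+t = (+0.30029, -0.12261, +0.73172); u = 582.6·(+0.30029)/0.73172 + 323.3 = 562.3948, v = 876.3·(-0.12261)/0.73172 + 253.8 = 106.9656
M3: Pc = R·M3+t = (+0.06856, -0.15115, +0.68066); u = 582.6·(+0.06856)/0.68066 + 323.3 = 381.9854, v = 876.3·(-0.15115)/0.68066 + 253.8 = 59.2067

c0=(365.29, 368.20) c1=(555.32, 395.62) c2=(562.39, 106.97) c3=(381.99, 59.21)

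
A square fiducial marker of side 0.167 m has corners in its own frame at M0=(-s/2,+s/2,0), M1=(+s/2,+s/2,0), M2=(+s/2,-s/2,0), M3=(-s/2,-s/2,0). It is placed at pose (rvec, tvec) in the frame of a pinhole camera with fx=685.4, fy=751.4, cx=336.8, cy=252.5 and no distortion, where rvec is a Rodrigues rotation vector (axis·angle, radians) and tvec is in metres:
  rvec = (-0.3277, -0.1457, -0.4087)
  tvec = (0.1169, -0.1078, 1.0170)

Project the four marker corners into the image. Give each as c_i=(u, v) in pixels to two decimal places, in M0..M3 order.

c0=(389.79, 248.69) c1=(490.88, 203.42) c2=(439.40, 102.85) c3=(341.26, 142.68)

Intrinsics K: fx=685.4, fy=751.4, cx=336.8, cy=252.5
Marker side s = 0.167 m; corners in marker frame (Z=0):
  M0 = (-0.0835, +0.0835, 0)
  M1 = (+0.0835, +0.0835, 0)
  M2 = (+0.0835, -0.0835, 0)
  M3 = (-0.0835, -0.0835, 0)
rvec = (-0.3277, -0.1457, -0.4087), |rvec| = θ = 0.54374 rad = 31.154°
Rodrigues: sinθ=0.51734, 1−cosθ=0.14422; R = I + sinθ·[k]× + (1−cosθ)·[k]×²:
    [+0.90816 +0.41215 -0.07329]
    [-0.36557 +0.86614 +0.34084]
    [+0.20396 -0.28274 +0.93726]
t = (0.1169, -0.1078, 1.0170) m
M0: Pc = R·M0+t = (+0.07548, -0.00495, +0.97636); u = 685.4·(+0.07548)/0.97636 + 336.8 = 389.7884, v = 751.4·(-0.00495)/0.97636 + 252.5 = 248.6883
M1: Pc = R·M1+t = (+0.22715, -0.06600, +1.01042); u = 685.4·(+0.22715)/1.01042 + 336.8 = 490.8801, v = 751.4·(-0.06600)/1.01042 + 252.5 = 203.4173
M2: Pc = R·M2+t = (+0.15832, -0.21065, +1.05764); u = 685.4·(+0.15832)/1.05764 + 336.8 = 439.3971, v = 751.4·(-0.21065)/1.05764 + 252.5 = 102.8457
M3: Pc = R·M3+t = (+0.00665, -0.14960, +1.02358); u = 685.4·(+0.00665)/1.02358 + 336.8 = 341.2556, v = 751.4·(-0.14960)/1.02358 + 252.5 = 142.6817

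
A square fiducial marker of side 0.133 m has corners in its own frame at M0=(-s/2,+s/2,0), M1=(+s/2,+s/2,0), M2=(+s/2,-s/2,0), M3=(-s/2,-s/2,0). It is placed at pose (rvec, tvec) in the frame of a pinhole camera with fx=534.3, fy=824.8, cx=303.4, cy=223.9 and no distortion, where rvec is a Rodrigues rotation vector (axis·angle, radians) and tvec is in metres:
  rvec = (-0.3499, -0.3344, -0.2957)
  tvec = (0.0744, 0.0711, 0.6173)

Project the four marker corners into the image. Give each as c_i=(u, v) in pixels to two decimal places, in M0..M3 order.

c0=(337.62, 433.17) c1=(437.96, 377.46) c2=(394.02, 219.60) c3=(296.36, 259.27)

Intrinsics K: fx=534.3, fy=824.8, cx=303.4, cy=223.9
Marker side s = 0.133 m; corners in marker frame (Z=0):
  M0 = (-0.0665, +0.0665, 0)
  M1 = (+0.0665, +0.0665, 0)
  M2 = (+0.0665, -0.0665, 0)
  M3 = (-0.0665, -0.0665, 0)
rvec = (-0.3499, -0.3344, -0.2957), |rvec| = θ = 0.56718 rad = 32.497°
Rodrigues: sinθ=0.53725, 1−cosθ=0.15658; R = I + sinθ·[k]× + (1−cosθ)·[k]×²:
    [+0.90301 +0.33705 -0.26640]
    [-0.22315 +0.89785 +0.37957]
    [+0.36712 -0.28331 +0.88598]
t = (0.0744, 0.0711, 0.6173) m
M0: Pc = R·M0+t = (+0.03676, +0.14565, +0.57405); u = 534.3·(+0.03676)/0.57405 + 303.4 = 337.6181, v = 824.8·(+0.14565)/0.57405 + 223.9 = 433.1670
M1: Pc = R·M1+t = (+0.15686, +0.11597, +0.62287); u = 534.3·(+0.15686)/0.62287 + 303.4 = 437.9579, v = 824.8·(+0.11597)/0.62287 + 223.9 = 377.4627
M2: Pc = R·M2+t = (+0.11204, -0.00345, +0.66055); u = 534.3·(+0.11204)/0.66055 + 303.4 = 394.0226, v = 824.8·(-0.00345)/0.66055 + 223.9 = 219.5968
M3: Pc = R·M3+t = (-0.00806, +0.02623, +0.61173); u = 534.3·(-0.00806)/0.61173 + 303.4 = 296.3566, v = 824.8·(+0.02623)/0.61173 + 223.9 = 259.2695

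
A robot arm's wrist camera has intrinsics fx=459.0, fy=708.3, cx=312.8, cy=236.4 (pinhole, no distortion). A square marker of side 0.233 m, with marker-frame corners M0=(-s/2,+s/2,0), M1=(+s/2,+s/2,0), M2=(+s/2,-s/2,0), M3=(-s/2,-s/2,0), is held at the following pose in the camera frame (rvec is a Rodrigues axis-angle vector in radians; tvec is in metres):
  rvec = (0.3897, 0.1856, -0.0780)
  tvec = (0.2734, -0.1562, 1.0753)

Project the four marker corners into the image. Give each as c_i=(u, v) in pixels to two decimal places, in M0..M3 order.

Intrinsics K: fx=459.0, fy=708.3, cx=312.8, cy=236.4
Marker side s = 0.233 m; corners in marker frame (Z=0):
  M0 = (-0.1165, +0.1165, 0)
  M1 = (+0.1165, +0.1165, 0)
  M2 = (+0.1165, -0.1165, 0)
  M3 = (-0.1165, -0.1165, 0)
rvec = (0.3897, 0.1856, -0.0780), |rvec| = θ = 0.43863 rad = 25.132°
Rodrigues: sinθ=0.42470, 1−cosθ=0.09467; R = I + sinθ·[k]× + (1−cosθ)·[k]×²:
    [+0.98006 +0.11111 +0.16475]
    [-0.03993 +0.92228 -0.38445]
    [-0.19466 +0.37020 +0.90833]
t = (0.2734, -0.1562, 1.0753) m
M0: Pc = R·M0+t = (+0.17217, -0.04410, +1.14111); u = 459.0·(+0.17217)/1.14111 + 312.8 = 382.0530, v = 708.3·(-0.04410)/1.14111 + 236.4 = 209.0255
M1: Pc = R·M1+t = (+0.40052, -0.05341, +1.09575); u = 459.0·(+0.40052)/1.09575 + 312.8 = 480.5747, v = 708.3·(-0.05341)/1.09575 + 236.4 = 201.8777
M2: Pc = R·M2+t = (+0.37463, -0.26830, +1.00949); u = 459.0·(+0.37463)/1.00949 + 312.8 = 483.1391, v = 708.3·(-0.26830)/1.00949 + 236.4 = 48.1514
M3: Pc = R·M3+t = (+0.14628, -0.25899, +1.05485); u = 459.0·(+0.14628)/1.05485 + 312.8 = 376.4508, v = 708.3·(-0.25899)/1.05485 + 236.4 = 62.4936

c0=(382.05, 209.03) c1=(480.57, 201.88) c2=(483.14, 48.15) c3=(376.45, 62.49)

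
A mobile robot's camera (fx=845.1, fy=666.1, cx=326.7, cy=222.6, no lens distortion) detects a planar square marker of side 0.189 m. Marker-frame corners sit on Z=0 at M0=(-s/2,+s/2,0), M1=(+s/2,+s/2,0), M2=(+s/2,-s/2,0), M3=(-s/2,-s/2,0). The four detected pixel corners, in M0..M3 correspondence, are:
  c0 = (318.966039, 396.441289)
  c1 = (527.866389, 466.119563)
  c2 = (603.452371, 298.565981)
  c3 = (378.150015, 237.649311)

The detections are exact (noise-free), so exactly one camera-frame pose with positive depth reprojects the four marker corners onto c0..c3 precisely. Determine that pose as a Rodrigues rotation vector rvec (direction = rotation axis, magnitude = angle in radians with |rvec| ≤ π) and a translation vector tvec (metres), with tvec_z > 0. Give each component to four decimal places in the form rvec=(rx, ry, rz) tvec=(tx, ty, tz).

Intrinsics K: fx=845.1, fy=666.1, cx=326.7, cy=222.6
Marker side s = 0.189 m; corners in marker frame (Z=0):
  M0 = (-0.0945, +0.0945, 0)
  M1 = (+0.0945, +0.0945, 0)
  M2 = (+0.0945, -0.0945, 0)
  M3 = (-0.0945, -0.0945, 0)
Detected image corners:
  c0 = (318.966039, 396.441289) px
  c1 = (527.866389, 466.119563) px
  c2 = (603.452371, 298.565981) px
  c3 = (378.150015, 237.649311) px
Planar DLT: solve 8×8 A·h = b for H (H[2,2]=1):
  H  [+966.98871 -228.23491 +452.17437]
  H  [+207.96610 +959.39439 +350.61200]
  H  [-0.39500 +0.27713 +1.00000]
B = K⁻¹H; ‖b₁‖=1.426670, ‖b₂‖=1.426670; λ = 2/(‖b₁‖+‖b₂‖) = 0.700933, sign → tz>0 ⇒ λ=+0.700933
r₁ = λ·B[:,0] = (+0.90906,+0.31137,-0.27687); r₂ = λ·B[:,1] = (-0.26439,+0.94465,+0.19425)
r₃ = r₁×r₂ = (+0.32203,-0.10338,+0.94107); SVD([r₁ r₂ r₃]) → R = UVᵀ:
  R  [+0.90906 -0.26439 +0.32203]
  R  [+0.31137 +0.94465 -0.10338]
  R  [-0.27687 +0.19425 +0.94107]
t = (+0.10407, +0.13471, +0.70093) m
tr R = 2.794779; θ = arccos((tr R − 1)/2) = 0.456979 rad = 26.183°
axis k = ((R−Rᵀ)₃₂, (R−Rᵀ)₁₃, (R−Rᵀ)₂₁) / (2 sinθ) = (+0.337271, +0.678657, +0.652436)
rvec = θ·k = (+0.154126, +0.310132, +0.298150)

rvec=(0.1541, 0.3101, 0.2981) tvec=(0.1041, 0.1347, 0.7009)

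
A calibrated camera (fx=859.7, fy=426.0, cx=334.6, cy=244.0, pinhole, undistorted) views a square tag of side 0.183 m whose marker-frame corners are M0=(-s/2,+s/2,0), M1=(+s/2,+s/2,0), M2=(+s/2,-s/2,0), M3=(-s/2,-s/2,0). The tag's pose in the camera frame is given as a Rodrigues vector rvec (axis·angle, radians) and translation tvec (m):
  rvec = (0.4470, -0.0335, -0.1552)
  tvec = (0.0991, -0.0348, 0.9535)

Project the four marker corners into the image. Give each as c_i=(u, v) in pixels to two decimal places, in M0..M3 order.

Intrinsics K: fx=859.7, fy=426.0, cx=334.6, cy=244.0
Marker side s = 0.183 m; corners in marker frame (Z=0):
  M0 = (-0.0915, +0.0915, 0)
  M1 = (+0.0915, +0.0915, 0)
  M2 = (+0.0915, -0.0915, 0)
  M3 = (-0.0915, -0.0915, 0)
rvec = (0.4470, -0.0335, -0.1552), |rvec| = θ = 0.47436 rad = 27.179°
Rodrigues: sinθ=0.45677, 1−cosθ=0.11042; R = I + sinθ·[k]× + (1−cosθ)·[k]×²:
    [+0.98763 +0.14210 -0.06630]
    [-0.15679 +0.89014 -0.42787]
    [-0.00178 +0.43297 +0.90140]
t = (0.0991, -0.0348, 0.9535) m
M0: Pc = R·M0+t = (+0.02173, +0.06099, +0.99328); u = 859.7·(+0.02173)/0.99328 + 334.6 = 353.4109, v = 426.0·(+0.06099)/0.99328 + 244.0 = 270.1592
M1: Pc = R·M1+t = (+0.20247, +0.03230, +0.99295); u = 859.7·(+0.20247)/0.99295 + 334.6 = 509.8986, v = 426.0·(+0.03230)/0.99295 + 244.0 = 257.8578
M2: Pc = R·M2+t = (+0.17647, -0.13059, +0.91372); u = 859.7·(+0.17647)/0.91372 + 334.6 = 500.6335, v = 426.0·(-0.13059)/0.91372 + 244.0 = 183.1137
M3: Pc = R·M3+t = (-0.00427, -0.10190, +0.91405); u = 859.7·(-0.00427)/0.91405 + 334.6 = 330.5839, v = 426.0·(-0.10190)/0.91405 + 244.0 = 196.5081

c0=(353.41, 270.16) c1=(509.90, 257.86) c2=(500.63, 183.11) c3=(330.58, 196.51)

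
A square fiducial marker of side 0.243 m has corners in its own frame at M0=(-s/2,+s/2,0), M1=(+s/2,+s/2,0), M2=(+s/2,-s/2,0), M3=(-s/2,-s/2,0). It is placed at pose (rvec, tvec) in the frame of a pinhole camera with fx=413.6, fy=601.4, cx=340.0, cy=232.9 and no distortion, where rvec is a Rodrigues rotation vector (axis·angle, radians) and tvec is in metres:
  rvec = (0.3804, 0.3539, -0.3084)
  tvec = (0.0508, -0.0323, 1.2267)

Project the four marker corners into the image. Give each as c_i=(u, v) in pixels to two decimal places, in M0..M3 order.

Intrinsics K: fx=413.6, fy=601.4, cx=340.0, cy=232.9
Marker side s = 0.243 m; corners in marker frame (Z=0):
  M0 = (-0.1215, +0.1215, 0)
  M1 = (+0.1215, +0.1215, 0)
  M2 = (+0.1215, -0.1215, 0)
  M3 = (-0.1215, -0.1215, 0)
rvec = (0.3804, 0.3539, -0.3084), |rvec| = θ = 0.60420 rad = 34.618°
Rodrigues: sinθ=0.56811, 1−cosθ=0.17704; R = I + sinθ·[k]× + (1−cosθ)·[k]×²:
    [+0.89313 +0.35526 +0.27586]
    [-0.22469 +0.88370 -0.41061]
    [-0.38965 +0.30474 +0.86908]
t = (0.0508, -0.0323, 1.2267) m
M0: Pc = R·M0+t = (-0.01455, +0.10237, +1.31107); u = 413.6·(-0.01455)/1.31107 + 340.0 = 335.4096, v = 601.4·(+0.10237)/1.31107 + 232.9 = 279.8574
M1: Pc = R·M1+t = (+0.20248, +0.04777, +1.21638); u = 413.6·(+0.20248)/1.21638 + 340.0 = 408.8482, v = 601.4·(+0.04777)/1.21638 + 232.9 = 256.5181
M2: Pc = R·M2+t = (+0.11615, -0.16697, +1.14233); u = 413.6·(+0.11615)/1.14233 + 340.0 = 382.0544, v = 601.4·(-0.16697)/1.14233 + 232.9 = 144.9965
M3: Pc = R·M3+t = (-0.10088, -0.11237, +1.23702); u = 413.6·(-0.10088)/1.23702 + 340.0 = 306.2704, v = 601.4·(-0.11237)/1.23702 + 232.9 = 178.2693

c0=(335.41, 279.86) c1=(408.85, 256.52) c2=(382.05, 145.00) c3=(306.27, 178.27)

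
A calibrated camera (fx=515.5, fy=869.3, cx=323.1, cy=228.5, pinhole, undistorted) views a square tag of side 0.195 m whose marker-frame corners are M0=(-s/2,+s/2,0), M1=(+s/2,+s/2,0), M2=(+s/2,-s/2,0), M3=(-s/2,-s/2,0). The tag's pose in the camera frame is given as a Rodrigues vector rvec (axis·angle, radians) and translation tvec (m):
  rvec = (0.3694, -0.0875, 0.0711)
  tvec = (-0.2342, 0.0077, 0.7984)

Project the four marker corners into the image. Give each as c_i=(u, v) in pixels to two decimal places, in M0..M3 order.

Intrinsics K: fx=515.5, fy=869.3, cx=323.1, cy=228.5
Marker side s = 0.195 m; corners in marker frame (Z=0):
  M0 = (-0.0975, +0.0975, 0)
  M1 = (+0.0975, +0.0975, 0)
  M2 = (+0.0975, -0.0975, 0)
  M3 = (-0.0975, -0.0975, 0)
rvec = (0.3694, -0.0875, 0.0711), |rvec| = θ = 0.38622 rad = 22.129°
Rodrigues: sinθ=0.37669, 1−cosθ=0.07366; R = I + sinθ·[k]× + (1−cosθ)·[k]×²:
    [+0.99372 -0.08531 -0.07237]
    [+0.05338 +0.93012 -0.36336]
    [+0.09831 +0.35721 +0.92883]
t = (-0.2342, 0.0077, 0.7984) m
M0: Pc = R·M0+t = (-0.33941, +0.09318, +0.82364); u = 515.5·(-0.33941)/0.82364 + 323.1 = 110.6736, v = 869.3·(+0.09318)/0.82364 + 228.5 = 326.8470
M1: Pc = R·M1+t = (-0.14563, +0.10359, +0.84281); u = 515.5·(-0.14563)/0.84281 + 323.1 = 234.0269, v = 869.3·(+0.10359)/0.84281 + 228.5 = 335.3471
M2: Pc = R·M2+t = (-0.12899, -0.07778, +0.77316); u = 515.5·(-0.12899)/0.77316 + 323.1 = 237.0933, v = 869.3·(-0.07778)/0.77316 + 228.5 = 141.0461
M3: Pc = R·M3+t = (-0.32277, -0.08819, +0.75399); u = 515.5·(-0.32277)/0.75399 + 323.1 = 102.4220, v = 869.3·(-0.08819)/0.75399 + 228.5 = 126.8205

c0=(110.67, 326.85) c1=(234.03, 335.35) c2=(237.09, 141.05) c3=(102.42, 126.82)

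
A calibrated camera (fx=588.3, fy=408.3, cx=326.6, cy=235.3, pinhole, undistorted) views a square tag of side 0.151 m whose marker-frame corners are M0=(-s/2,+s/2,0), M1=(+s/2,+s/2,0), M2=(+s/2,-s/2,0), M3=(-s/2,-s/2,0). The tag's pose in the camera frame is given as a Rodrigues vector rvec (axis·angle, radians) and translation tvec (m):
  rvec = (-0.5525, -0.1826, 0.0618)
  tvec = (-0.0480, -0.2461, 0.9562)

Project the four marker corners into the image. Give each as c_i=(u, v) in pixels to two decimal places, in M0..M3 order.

Intrinsics K: fx=588.3, fy=408.3, cx=326.6, cy=235.3
Marker side s = 0.151 m; corners in marker frame (Z=0):
  M0 = (-0.0755, +0.0755, 0)
  M1 = (+0.0755, +0.0755, 0)
  M2 = (+0.0755, -0.0755, 0)
  M3 = (-0.0755, -0.0755, 0)
rvec = (-0.5525, -0.1826, 0.0618), |rvec| = θ = 0.58517 rad = 33.527°
Rodrigues: sinθ=0.55234, 1−cosθ=0.16638; R = I + sinθ·[k]× + (1−cosθ)·[k]×²:
    [+0.98194 -0.00931 -0.18895]
    [+0.10735 +0.84982 +0.51602]
    [+0.15577 -0.52699 +0.83548]
t = (-0.0480, -0.2461, 0.9562) m
M0: Pc = R·M0+t = (-0.12284, -0.19004, +0.90465); u = 588.3·(-0.12284)/0.90465 + 326.6 = 246.7166, v = 408.3·(-0.19004)/0.90465 + 235.3 = 149.5269
M1: Pc = R·M1+t = (+0.02543, -0.17383, +0.92817); u = 588.3·(+0.02543)/0.92817 + 326.6 = 342.7205, v = 408.3·(-0.17383)/0.92817 + 235.3 = 158.8313
M2: Pc = R·M2+t = (+0.02684, -0.30216, +1.00775); u = 588.3·(+0.02684)/1.00775 + 326.6 = 342.2685, v = 408.3·(-0.30216)/1.00775 + 235.3 = 112.8781
M3: Pc = R·M3+t = (-0.12143, -0.31837, +0.98423); u = 588.3·(-0.12143)/0.98423 + 326.6 = 254.0158, v = 408.3·(-0.31837)/0.98423 + 235.3 = 103.2277

c0=(246.72, 149.53) c1=(342.72, 158.83) c2=(342.27, 112.88) c3=(254.02, 103.23)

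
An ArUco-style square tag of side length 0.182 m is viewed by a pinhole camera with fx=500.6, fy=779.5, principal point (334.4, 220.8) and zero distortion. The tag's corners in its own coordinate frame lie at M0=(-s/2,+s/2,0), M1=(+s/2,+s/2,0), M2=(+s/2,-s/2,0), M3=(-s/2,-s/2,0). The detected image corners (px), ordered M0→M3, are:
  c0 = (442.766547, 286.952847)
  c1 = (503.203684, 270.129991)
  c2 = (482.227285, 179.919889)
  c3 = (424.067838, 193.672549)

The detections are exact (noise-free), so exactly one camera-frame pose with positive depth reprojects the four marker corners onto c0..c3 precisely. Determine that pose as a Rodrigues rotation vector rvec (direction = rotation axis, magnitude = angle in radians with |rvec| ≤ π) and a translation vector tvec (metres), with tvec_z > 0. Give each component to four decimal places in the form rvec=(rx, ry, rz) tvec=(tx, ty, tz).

Intrinsics K: fx=500.6, fy=779.5, cx=334.4, cy=220.8
Marker side s = 0.182 m; corners in marker frame (Z=0):
  M0 = (-0.0910, +0.0910, 0)
  M1 = (+0.0910, +0.0910, 0)
  M2 = (+0.0910, -0.0910, 0)
  M3 = (-0.0910, -0.0910, 0)
Detected image corners:
  c0 = (442.766547, 286.952847) px
  c1 = (503.203684, 270.129991) px
  c2 = (482.227285, 179.919889) px
  c3 = (424.067838, 193.672549) px
Planar DLT: solve 8×8 A·h = b for H (H[2,2]=1):
  H  [+390.89112 -10.47114 +463.21334]
  H  [-51.02889 +443.91876 +231.49315]
  H  [+0.14085 -0.25817 +1.00000]
B = K⁻¹H; ‖b₁‖=0.708925, ‖b₂‖=0.708925; λ = 2/(‖b₁‖+‖b₂‖) = 1.410586, sign → tz>0 ⇒ λ=+1.410586
r₁ = λ·B[:,0] = (+0.96873,-0.14862,+0.19868); r₂ = λ·B[:,1] = (+0.21376,+0.90647,-0.36417)
r₃ = r₁×r₂ = (-0.12598,+0.39525,+0.90989); SVD([r₁ r₂ r₃]) → R = UVᵀ:
  R  [+0.96873 +0.21376 -0.12598]
  R  [-0.14862 +0.90647 +0.39525]
  R  [+0.19868 -0.36417 +0.90989]
t = (+0.36297, +0.01935, +1.41059) m
tr R = 2.785094; θ = arccos((tr R − 1)/2) = 0.467834 rad = 26.805°
axis k = ((R−Rᵀ)₃₂, (R−Rᵀ)₁₃, (R−Rᵀ)₂₁) / (2 sinθ) = (-0.842013, -0.359969, -0.401791)
rvec = θ·k = (-0.393922, -0.168406, -0.187972)

rvec=(-0.3939, -0.1684, -0.1880) tvec=(0.3630, 0.0194, 1.4106)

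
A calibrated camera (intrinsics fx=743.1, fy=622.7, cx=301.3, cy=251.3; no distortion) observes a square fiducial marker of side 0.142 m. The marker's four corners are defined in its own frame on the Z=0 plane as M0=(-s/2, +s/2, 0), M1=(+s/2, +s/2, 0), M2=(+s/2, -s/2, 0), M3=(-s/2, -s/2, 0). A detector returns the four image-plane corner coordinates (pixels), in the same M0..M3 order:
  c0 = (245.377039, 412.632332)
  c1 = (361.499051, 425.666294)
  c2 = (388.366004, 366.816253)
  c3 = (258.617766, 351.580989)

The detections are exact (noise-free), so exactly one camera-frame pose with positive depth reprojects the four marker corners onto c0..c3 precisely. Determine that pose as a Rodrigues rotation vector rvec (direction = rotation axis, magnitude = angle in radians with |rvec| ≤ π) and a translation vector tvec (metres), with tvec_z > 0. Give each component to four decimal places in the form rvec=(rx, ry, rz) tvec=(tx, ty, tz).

Intrinsics K: fx=743.1, fy=622.7, cx=301.3, cy=251.3
Marker side s = 0.142 m; corners in marker frame (Z=0):
  M0 = (-0.0710, +0.0710, 0)
  M1 = (+0.0710, +0.0710, 0)
  M2 = (+0.0710, -0.0710, 0)
  M3 = (-0.0710, -0.0710, 0)
Detected image corners:
  c0 = (245.377039, 412.632332) px
  c1 = (361.499051, 425.666294) px
  c2 = (388.366004, 366.816253) px
  c3 = (258.617766, 351.580989) px
Planar DLT: solve 8×8 A·h = b for H (H[2,2]=1):
  H  [+885.54351 +106.88291 +313.21422]
  H  [+127.04044 +730.48279 +390.89615]
  H  [+0.07179 +0.79228 +1.00000]
B = K⁻¹H; ‖b₁‖=1.177876, ‖b₂‖=1.177876; λ = 2/(‖b₁‖+‖b₂‖) = 0.848986, sign → tz>0 ⇒ λ=+0.848986
r₁ = λ·B[:,0] = (+0.98702,+0.14861,+0.06094); r₂ = λ·B[:,1] = (-0.15062,+0.72449,+0.67263)
r₃ = r₁×r₂ = (+0.05581,-0.67308,+0.73746); SVD([r₁ r₂ r₃]) → R = UVᵀ:
  R  [+0.98702 -0.15062 +0.05581]
  R  [+0.14861 +0.72449 -0.67308]
  R  [+0.06094 +0.67263 +0.73746]
t = (+0.01361, +0.19032, +0.84899) m
tr R = 2.448963; θ = arccos((tr R − 1)/2) = 0.760515 rad = 43.574°
axis k = ((R−Rᵀ)₃₂, (R−Rᵀ)₁₃, (R−Rᵀ)₂₁) / (2 sinθ) = (+0.976153, -0.003726, +0.217053)
rvec = θ·k = (+0.742379, -0.002834, +0.165072)

rvec=(0.7424, -0.0028, 0.1651) tvec=(0.0136, 0.1903, 0.8490)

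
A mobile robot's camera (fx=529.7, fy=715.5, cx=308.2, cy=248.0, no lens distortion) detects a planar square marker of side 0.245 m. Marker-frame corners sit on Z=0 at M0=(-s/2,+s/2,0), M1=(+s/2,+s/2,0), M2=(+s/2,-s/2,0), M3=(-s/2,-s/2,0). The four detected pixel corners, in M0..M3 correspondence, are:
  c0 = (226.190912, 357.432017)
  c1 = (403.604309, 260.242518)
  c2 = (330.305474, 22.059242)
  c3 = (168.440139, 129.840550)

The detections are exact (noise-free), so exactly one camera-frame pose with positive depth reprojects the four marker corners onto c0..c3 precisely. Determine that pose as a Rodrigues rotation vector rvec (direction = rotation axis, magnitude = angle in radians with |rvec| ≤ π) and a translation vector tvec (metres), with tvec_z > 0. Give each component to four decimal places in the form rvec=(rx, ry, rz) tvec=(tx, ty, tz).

Intrinsics K: fx=529.7, fy=715.5, cx=308.2, cy=248.0
Marker side s = 0.245 m; corners in marker frame (Z=0):
  M0 = (-0.1225, +0.1225, 0)
  M1 = (+0.1225, +0.1225, 0)
  M2 = (+0.1225, -0.1225, 0)
  M3 = (-0.1225, -0.1225, 0)
Detected image corners:
  c0 = (226.190912, 357.432017) px
  c1 = (403.604309, 260.242518) px
  c2 = (330.305474, 22.059242) px
  c3 = (168.440139, 129.840550) px
Planar DLT: solve 8×8 A·h = b for H (H[2,2]=1):
  H  [+606.93713 +193.36368 +277.98729]
  H  [-476.58970 +900.04182 +190.58605]
  H  [-0.29937 -0.25846 +1.00000]
B = K⁻¹H; ‖b₁‖=1.465686, ‖b₂‖=1.465686; λ = 2/(‖b₁‖+‖b₂‖) = 0.682274, sign → tz>0 ⇒ λ=+0.682274
r₁ = λ·B[:,0] = (+0.90060,-0.38366,-0.20425); r₂ = λ·B[:,1] = (+0.35166,+0.91937,-0.17634)
r₃ = r₁×r₂ = (+0.25544,+0.08698,+0.96290); SVD([r₁ r₂ r₃]) → R = UVᵀ:
  R  [+0.90060 +0.35166 +0.25544]
  R  [-0.38366 +0.91937 +0.08698]
  R  [-0.20425 -0.17634 +0.96290]
t = (-0.03892, -0.05475, +0.68227) m
tr R = 2.782874; θ = arccos((tr R − 1)/2) = 0.470290 rad = 26.946°
axis k = ((R−Rᵀ)₃₂, (R−Rᵀ)₁₃, (R−Rᵀ)₂₁) / (2 sinθ) = (-0.290553, +0.507228, -0.811356)
rvec = θ·k = (-0.136644, +0.238544, -0.381572)

rvec=(-0.1366, 0.2385, -0.3816) tvec=(-0.0389, -0.0547, 0.6823)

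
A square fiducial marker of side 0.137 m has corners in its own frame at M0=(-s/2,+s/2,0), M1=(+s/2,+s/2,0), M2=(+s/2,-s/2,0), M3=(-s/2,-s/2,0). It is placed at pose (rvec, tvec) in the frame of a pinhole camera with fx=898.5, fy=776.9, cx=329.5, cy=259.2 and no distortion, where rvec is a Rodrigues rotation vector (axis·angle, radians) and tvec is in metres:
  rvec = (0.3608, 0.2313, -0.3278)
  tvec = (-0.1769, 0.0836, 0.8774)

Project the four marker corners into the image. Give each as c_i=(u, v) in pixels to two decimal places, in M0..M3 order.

c0=(118.11, 397.02) c1=(237.94, 370.14) c2=(181.48, 263.33) c3=(58.35, 296.15)

Intrinsics K: fx=898.5, fy=776.9, cx=329.5, cy=259.2
Marker side s = 0.137 m; corners in marker frame (Z=0):
  M0 = (-0.0685, +0.0685, 0)
  M1 = (+0.0685, +0.0685, 0)
  M2 = (+0.0685, -0.0685, 0)
  M3 = (-0.0685, -0.0685, 0)
rvec = (0.3608, 0.2313, -0.3278), |rvec| = θ = 0.53956 rad = 30.915°
Rodrigues: sinθ=0.51376, 1−cosθ=0.14207; R = I + sinθ·[k]× + (1−cosθ)·[k]×²:
    [+0.92146 +0.35285 +0.16252]
    [-0.27140 +0.88404 -0.38055]
    [-0.27795 +0.30655 +0.91037]
t = (-0.1769, 0.0836, 0.8774) m
M0: Pc = R·M0+t = (-0.21585, +0.16275, +0.91744); u = 898.5·(-0.21585)/0.91744 + 329.5 = 118.1060, v = 776.9·(+0.16275)/0.91744 + 259.2 = 397.0171
M1: Pc = R·M1+t = (-0.08961, +0.12557, +0.87936); u = 898.5·(-0.08961)/0.87936 + 329.5 = 237.9394, v = 776.9·(+0.12557)/0.87936 + 259.2 = 370.1355
M2: Pc = R·M2+t = (-0.13795, +0.00445, +0.83736); u = 898.5·(-0.13795)/0.83736 + 329.5 = 181.4775, v = 776.9·(+0.00445)/0.83736 + 259.2 = 263.3308
M3: Pc = R·M3+t = (-0.26419, +0.04163, +0.87544); u = 898.5·(-0.26419)/0.87544 + 329.5 = 58.3514, v = 776.9·(+0.04163)/0.87544 + 259.2 = 296.1478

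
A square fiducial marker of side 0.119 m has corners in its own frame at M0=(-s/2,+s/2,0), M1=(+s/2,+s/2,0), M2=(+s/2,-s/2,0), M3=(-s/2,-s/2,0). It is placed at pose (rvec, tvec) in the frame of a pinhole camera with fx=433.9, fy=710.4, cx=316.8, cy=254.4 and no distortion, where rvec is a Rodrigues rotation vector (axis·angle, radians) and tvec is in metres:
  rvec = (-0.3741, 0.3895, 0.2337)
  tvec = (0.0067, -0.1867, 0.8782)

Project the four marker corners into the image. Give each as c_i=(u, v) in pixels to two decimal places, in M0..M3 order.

Intrinsics K: fx=433.9, fy=710.4, cx=316.8, cy=254.4
Marker side s = 0.119 m; corners in marker frame (Z=0):
  M0 = (-0.0595, +0.0595, 0)
  M1 = (+0.0595, +0.0595, 0)
  M2 = (+0.0595, -0.0595, 0)
  M3 = (-0.0595, -0.0595, 0)
rvec = (-0.3741, 0.3895, 0.2337), |rvec| = θ = 0.58845 rad = 33.716°
Rodrigues: sinθ=0.55507, 1−cosθ=0.16820; R = I + sinθ·[k]× + (1−cosθ)·[k]×²:
    [+0.89978 -0.29122 +0.32494]
    [+0.14967 +0.90549 +0.39710]
    [-0.40987 -0.30867 +0.85833]
t = (0.0067, -0.1867, 0.8782) m
M0: Pc = R·M0+t = (-0.06416, -0.14173, +0.88422); u = 433.9·(-0.06416)/0.88422 + 316.8 = 285.3135, v = 710.4·(-0.14173)/0.88422 + 254.4 = 140.5328
M1: Pc = R·M1+t = (+0.04291, -0.12392, +0.83545); u = 433.9·(+0.04291)/0.83545 + 316.8 = 339.0854, v = 710.4·(-0.12392)/0.83545 + 254.4 = 149.0296
M2: Pc = R·M2+t = (+0.07756, -0.23167, +0.87218); u = 433.9·(+0.07756)/0.87218 + 316.8 = 355.3876, v = 710.4·(-0.23167)/0.87218 + 254.4 = 65.7006
M3: Pc = R·M3+t = (-0.02951, -0.24948, +0.92095); u = 433.9·(-0.02951)/0.92095 + 316.8 = 302.8970, v = 710.4·(-0.24948)/0.92095 + 254.4 = 61.9559

c0=(285.31, 140.53) c1=(339.09, 149.03) c2=(355.39, 65.70) c3=(302.90, 61.96)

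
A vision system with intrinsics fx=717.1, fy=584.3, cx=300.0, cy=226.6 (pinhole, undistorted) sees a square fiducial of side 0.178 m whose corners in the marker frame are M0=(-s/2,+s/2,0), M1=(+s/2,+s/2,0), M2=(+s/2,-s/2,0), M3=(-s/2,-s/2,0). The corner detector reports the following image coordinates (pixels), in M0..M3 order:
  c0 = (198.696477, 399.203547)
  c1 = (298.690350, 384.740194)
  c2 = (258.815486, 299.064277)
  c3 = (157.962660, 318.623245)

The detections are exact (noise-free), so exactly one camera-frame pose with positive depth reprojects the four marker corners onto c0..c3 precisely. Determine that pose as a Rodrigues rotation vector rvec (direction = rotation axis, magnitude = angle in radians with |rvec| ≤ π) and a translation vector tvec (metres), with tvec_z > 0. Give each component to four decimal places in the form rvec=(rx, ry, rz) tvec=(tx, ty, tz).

rvec=(0.2485, 0.3186, -0.3047) tvec=(-0.1120, 0.2362, 1.1069)

Intrinsics K: fx=717.1, fy=584.3, cx=300.0, cy=226.6
Marker side s = 0.178 m; corners in marker frame (Z=0):
  M0 = (-0.0890, +0.0890, 0)
  M1 = (+0.0890, +0.0890, 0)
  M2 = (+0.0890, -0.0890, 0)
  M3 = (-0.0890, -0.0890, 0)
Detected image corners:
  c0 = (198.696477, 399.203547) px
  c1 = (298.690350, 384.740194) px
  c2 = (258.815486, 299.064277) px
  c3 = (157.962660, 318.623245) px
Planar DLT: solve 8×8 A·h = b for H (H[2,2]=1):
  H  [+493.48589 +265.83350 +227.46842]
  H  [-203.67723 +526.93285 +351.27857]
  H  [-0.30915 +0.17213 +1.00000]
B = K⁻¹H; ‖b₁‖=0.903428, ‖b₂‖=0.903428; λ = 2/(‖b₁‖+‖b₂‖) = 1.106895, sign → tz>0 ⇒ λ=+1.106895
r₁ = λ·B[:,0] = (+0.90489,-0.25314,-0.34220); r₂ = λ·B[:,1] = (+0.33063,+0.92433,+0.19053)
r₃ = r₁×r₂ = (+0.26807,-0.28554,+0.92011); SVD([r₁ r₂ r₃]) → R = UVᵀ:
  R  [+0.90489 +0.33063 +0.26807]
  R  [-0.25314 +0.92433 -0.28554]
  R  [-0.34220 +0.19053 +0.92011]
t = (-0.11196, +0.23619, +1.10690) m
tr R = 2.749329; θ = arccos((tr R − 1)/2) = 0.506054 rad = 28.995°
axis k = ((R−Rᵀ)₃₂, (R−Rᵀ)₁₃, (R−Rᵀ)₂₁) / (2 sinθ) = (+0.491070, +0.629493, -0.602153)
rvec = θ·k = (+0.248508, +0.318557, -0.304722)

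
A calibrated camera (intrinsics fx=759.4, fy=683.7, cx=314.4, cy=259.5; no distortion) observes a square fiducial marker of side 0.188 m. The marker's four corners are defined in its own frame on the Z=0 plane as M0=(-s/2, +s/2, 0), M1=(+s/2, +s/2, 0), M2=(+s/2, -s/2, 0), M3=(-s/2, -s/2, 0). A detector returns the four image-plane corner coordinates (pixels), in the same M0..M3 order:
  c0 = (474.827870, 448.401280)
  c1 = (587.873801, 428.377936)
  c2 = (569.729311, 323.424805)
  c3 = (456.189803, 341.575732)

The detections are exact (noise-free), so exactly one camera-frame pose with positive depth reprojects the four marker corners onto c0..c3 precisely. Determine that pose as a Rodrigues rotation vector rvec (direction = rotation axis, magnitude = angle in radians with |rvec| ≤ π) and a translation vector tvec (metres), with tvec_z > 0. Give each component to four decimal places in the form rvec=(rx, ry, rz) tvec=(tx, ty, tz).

rvec=(0.0002, -0.1150, -0.1577) tvec=(0.3282, 0.2204, 1.1969)

Intrinsics K: fx=759.4, fy=683.7, cx=314.4, cy=259.5
Marker side s = 0.188 m; corners in marker frame (Z=0):
  M0 = (-0.0940, +0.0940, 0)
  M1 = (+0.0940, +0.0940, 0)
  M2 = (+0.0940, -0.0940, 0)
  M3 = (-0.0940, -0.0940, 0)
Detected image corners:
  c0 = (474.827870, 448.401280) px
  c1 = (587.873801, 428.377936) px
  c2 = (569.729311, 323.424805) px
  c3 = (456.189803, 341.575732) px
Planar DLT: solve 8×8 A·h = b for H (H[2,2]=1):
  H  [+652.45528 +101.82445 +522.67004]
  H  [-64.74339 +566.15680 +385.39754]
  H  [+0.09544 +0.00768 +1.00000]
B = K⁻¹H; ‖b₁‖=0.835517, ‖b₂‖=0.835517; λ = 2/(‖b₁‖+‖b₂‖) = 1.196864, sign → tz>0 ⇒ λ=+1.196864
r₁ = λ·B[:,0] = (+0.98102,-0.15669,+0.11423); r₂ = λ·B[:,1] = (+0.15668,+0.98761,+0.00919)
r₃ = r₁×r₂ = (-0.11426,+0.00888,+0.99341); SVD([r₁ r₂ r₃]) → R = UVᵀ:
  R  [+0.98102 +0.15668 -0.11426]
  R  [-0.15669 +0.98761 +0.00888]
  R  [+0.11423 +0.00919 +0.99341]
t = (+0.32825, +0.22039, +1.19686) m
tr R = 2.962038; θ = arccos((tr R − 1)/2) = 0.195148 rad = 11.181°
axis k = ((R−Rᵀ)₃₂, (R−Rᵀ)₁₃, (R−Rᵀ)₂₁) / (2 sinθ) = (+0.000806, -0.589150, -0.808023)
rvec = θ·k = (+0.000157, -0.114971, -0.157684)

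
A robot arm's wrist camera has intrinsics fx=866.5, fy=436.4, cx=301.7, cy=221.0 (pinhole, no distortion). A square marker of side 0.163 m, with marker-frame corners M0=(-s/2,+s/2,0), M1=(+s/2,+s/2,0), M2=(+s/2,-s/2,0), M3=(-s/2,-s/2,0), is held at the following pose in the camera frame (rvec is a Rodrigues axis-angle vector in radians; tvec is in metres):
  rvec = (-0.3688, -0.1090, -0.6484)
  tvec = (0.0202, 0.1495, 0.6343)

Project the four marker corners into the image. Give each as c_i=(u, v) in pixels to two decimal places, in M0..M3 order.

Intrinsics K: fx=866.5, fy=436.4, cx=301.7, cy=221.0
Marker side s = 0.163 m; corners in marker frame (Z=0):
  M0 = (-0.0815, +0.0815, 0)
  M1 = (+0.0815, +0.0815, 0)
  M2 = (+0.0815, -0.0815, 0)
  M3 = (-0.0815, -0.0815, 0)
rvec = (-0.3688, -0.1090, -0.6484), |rvec| = θ = 0.75387 rad = 43.193°
Rodrigues: sinθ=0.68446, 1−cosθ=0.27095; R = I + sinθ·[k]× + (1−cosθ)·[k]×²:
    [+0.79389 +0.60787 +0.01504]
    [-0.56954 +0.73471 +0.36854]
    [+0.21297 -0.30115 +0.92949]
t = (0.0202, 0.1495, 0.6343) m
M0: Pc = R·M0+t = (+0.00504, +0.25580, +0.59240); u = 866.5·(+0.00504)/0.59240 + 301.7 = 309.0708, v = 436.4·(+0.25580)/0.59240 + 221.0 = 409.4365
M1: Pc = R·M1+t = (+0.13444, +0.16296, +0.62711); u = 866.5·(+0.13444)/0.62711 + 301.7 = 487.4647, v = 436.4·(+0.16296)/0.62711 + 221.0 = 334.4027
M2: Pc = R·M2+t = (+0.03536, +0.04320, +0.67620); u = 866.5·(+0.03536)/0.67620 + 301.7 = 347.0121, v = 436.4·(+0.04320)/0.67620 + 221.0 = 248.8823
M3: Pc = R·M3+t = (-0.09404, +0.13604, +0.64149); u = 866.5·(-0.09404)/0.64149 + 301.7 = 174.6686, v = 436.4·(+0.13604)/0.64149 + 221.0 = 313.5463

c0=(309.07, 409.44) c1=(487.46, 334.40) c2=(347.01, 248.88) c3=(174.67, 313.55)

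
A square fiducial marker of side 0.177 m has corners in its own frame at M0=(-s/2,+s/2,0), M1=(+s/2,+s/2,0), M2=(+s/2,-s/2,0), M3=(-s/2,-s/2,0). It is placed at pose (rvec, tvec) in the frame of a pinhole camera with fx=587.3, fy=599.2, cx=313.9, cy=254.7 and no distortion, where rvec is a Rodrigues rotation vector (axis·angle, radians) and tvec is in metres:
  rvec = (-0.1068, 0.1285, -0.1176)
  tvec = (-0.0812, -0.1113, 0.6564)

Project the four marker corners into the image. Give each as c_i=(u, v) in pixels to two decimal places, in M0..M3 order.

c0=(172.12, 242.87) c1=(328.40, 221.84) c2=(310.53, 63.14) c3=(159.45, 88.58)

Intrinsics K: fx=587.3, fy=599.2, cx=313.9, cy=254.7
Marker side s = 0.177 m; corners in marker frame (Z=0):
  M0 = (-0.0885, +0.0885, 0)
  M1 = (+0.0885, +0.0885, 0)
  M2 = (+0.0885, -0.0885, 0)
  M3 = (-0.0885, -0.0885, 0)
rvec = (-0.1068, 0.1285, -0.1176), |rvec| = θ = 0.20432 rad = 11.707°
Rodrigues: sinθ=0.20291, 1−cosθ=0.02080; R = I + sinθ·[k]× + (1−cosθ)·[k]×²:
    [+0.98488 +0.10995 +0.13387]
    [-0.12362 +0.98743 +0.09853]
    [-0.12135 -0.11359 +0.98609]
t = (-0.0812, -0.1113, 0.6564) m
M0: Pc = R·M0+t = (-0.15863, -0.01297, +0.65709); u = 587.3·(-0.15863)/0.65709 + 313.9 = 172.1159, v = 599.2·(-0.01297)/0.65709 + 254.7 = 242.8705
M1: Pc = R·M1+t = (+0.01569, -0.03485, +0.63561); u = 587.3·(+0.01569)/0.63561 + 313.9 = 328.3995, v = 599.2·(-0.03485)/0.63561 + 254.7 = 221.8431
M2: Pc = R·M2+t = (-0.00377, -0.20963, +0.65571); u = 587.3·(-0.00377)/0.65571 + 313.9 = 310.5250, v = 599.2·(-0.20963)/0.65571 + 254.7 = 63.1392
M3: Pc = R·M3+t = (-0.17809, -0.18775, +0.67719); u = 587.3·(-0.17809)/0.67719 + 313.9 = 159.4482, v = 599.2·(-0.18775)/0.67719 + 254.7 = 88.5760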